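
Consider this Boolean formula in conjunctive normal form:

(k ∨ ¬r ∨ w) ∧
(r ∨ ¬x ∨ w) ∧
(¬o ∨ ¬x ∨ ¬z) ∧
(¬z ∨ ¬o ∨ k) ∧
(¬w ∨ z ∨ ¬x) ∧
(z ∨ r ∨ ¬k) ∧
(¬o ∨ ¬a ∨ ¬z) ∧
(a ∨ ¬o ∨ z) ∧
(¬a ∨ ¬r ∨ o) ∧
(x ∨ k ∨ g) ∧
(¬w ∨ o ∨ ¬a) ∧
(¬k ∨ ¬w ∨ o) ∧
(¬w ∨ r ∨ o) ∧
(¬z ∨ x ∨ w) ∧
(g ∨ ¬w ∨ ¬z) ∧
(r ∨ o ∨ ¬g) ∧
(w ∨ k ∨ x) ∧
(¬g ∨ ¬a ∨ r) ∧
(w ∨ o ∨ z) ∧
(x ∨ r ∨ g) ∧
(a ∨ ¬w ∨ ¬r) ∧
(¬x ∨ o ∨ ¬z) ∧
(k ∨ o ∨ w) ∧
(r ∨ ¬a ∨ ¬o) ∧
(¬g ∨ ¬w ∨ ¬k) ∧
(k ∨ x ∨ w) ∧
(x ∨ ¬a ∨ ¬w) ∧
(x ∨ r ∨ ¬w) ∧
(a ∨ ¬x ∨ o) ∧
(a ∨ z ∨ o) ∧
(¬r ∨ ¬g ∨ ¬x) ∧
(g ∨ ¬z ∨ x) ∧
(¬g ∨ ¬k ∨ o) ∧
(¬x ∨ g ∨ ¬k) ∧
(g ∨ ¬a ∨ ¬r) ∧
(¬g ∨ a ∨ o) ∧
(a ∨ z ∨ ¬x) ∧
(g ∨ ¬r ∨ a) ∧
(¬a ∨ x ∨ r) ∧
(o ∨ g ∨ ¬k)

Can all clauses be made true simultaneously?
Yes

Yes, the formula is satisfiable.

One satisfying assignment is: z=False, o=True, a=True, w=False, x=False, r=True, g=True, k=True

Verification: With this assignment, all 40 clauses evaluate to true.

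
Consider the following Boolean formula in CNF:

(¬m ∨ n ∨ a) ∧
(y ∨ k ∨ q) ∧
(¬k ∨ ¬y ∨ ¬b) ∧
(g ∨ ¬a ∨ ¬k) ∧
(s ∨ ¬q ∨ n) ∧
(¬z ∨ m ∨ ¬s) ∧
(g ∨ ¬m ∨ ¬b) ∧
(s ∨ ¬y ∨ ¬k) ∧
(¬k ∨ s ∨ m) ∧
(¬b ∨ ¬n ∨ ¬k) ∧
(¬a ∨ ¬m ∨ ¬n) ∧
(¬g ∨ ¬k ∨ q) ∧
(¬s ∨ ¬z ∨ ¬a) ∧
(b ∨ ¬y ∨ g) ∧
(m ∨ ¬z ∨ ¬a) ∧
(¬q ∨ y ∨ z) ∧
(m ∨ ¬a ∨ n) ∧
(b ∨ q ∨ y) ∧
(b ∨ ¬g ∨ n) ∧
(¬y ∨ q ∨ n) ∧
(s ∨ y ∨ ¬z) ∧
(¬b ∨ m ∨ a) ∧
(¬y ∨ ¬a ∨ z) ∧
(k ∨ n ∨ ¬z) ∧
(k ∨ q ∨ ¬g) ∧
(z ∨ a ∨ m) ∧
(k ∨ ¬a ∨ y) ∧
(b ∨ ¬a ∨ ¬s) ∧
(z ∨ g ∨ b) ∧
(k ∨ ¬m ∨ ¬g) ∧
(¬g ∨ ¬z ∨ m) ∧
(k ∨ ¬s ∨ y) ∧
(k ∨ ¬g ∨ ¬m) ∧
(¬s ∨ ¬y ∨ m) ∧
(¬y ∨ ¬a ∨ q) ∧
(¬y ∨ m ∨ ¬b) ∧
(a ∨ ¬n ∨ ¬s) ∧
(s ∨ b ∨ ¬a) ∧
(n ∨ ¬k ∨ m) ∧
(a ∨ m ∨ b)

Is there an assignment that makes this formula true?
No

No, the formula is not satisfiable.

No assignment of truth values to the variables can make all 40 clauses true simultaneously.

The formula is UNSAT (unsatisfiable).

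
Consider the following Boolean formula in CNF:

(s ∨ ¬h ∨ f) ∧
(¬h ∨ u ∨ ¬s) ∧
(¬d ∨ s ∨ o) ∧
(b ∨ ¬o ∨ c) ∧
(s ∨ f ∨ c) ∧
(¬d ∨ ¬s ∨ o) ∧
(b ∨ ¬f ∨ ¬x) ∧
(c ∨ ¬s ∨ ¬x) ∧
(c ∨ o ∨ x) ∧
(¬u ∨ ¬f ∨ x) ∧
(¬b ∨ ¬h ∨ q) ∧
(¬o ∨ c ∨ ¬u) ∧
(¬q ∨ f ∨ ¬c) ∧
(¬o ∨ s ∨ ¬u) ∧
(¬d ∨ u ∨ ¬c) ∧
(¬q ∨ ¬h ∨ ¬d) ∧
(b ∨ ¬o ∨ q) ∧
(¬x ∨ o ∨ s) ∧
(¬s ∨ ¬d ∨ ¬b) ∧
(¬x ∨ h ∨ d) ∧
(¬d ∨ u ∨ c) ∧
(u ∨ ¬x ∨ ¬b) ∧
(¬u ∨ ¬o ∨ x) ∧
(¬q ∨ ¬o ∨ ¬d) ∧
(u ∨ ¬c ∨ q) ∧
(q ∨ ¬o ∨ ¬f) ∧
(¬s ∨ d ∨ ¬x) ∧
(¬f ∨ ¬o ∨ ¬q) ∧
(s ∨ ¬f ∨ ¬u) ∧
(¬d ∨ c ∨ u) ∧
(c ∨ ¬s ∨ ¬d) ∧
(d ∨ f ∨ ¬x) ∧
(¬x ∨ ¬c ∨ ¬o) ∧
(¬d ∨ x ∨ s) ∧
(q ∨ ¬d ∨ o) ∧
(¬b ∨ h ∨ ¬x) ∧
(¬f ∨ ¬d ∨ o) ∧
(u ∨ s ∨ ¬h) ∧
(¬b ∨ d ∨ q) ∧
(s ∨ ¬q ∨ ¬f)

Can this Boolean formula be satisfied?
Yes

Yes, the formula is satisfiable.

One satisfying assignment is: h=False, f=False, d=False, u=True, x=False, b=False, c=True, s=False, q=False, o=False

Verification: With this assignment, all 40 clauses evaluate to true.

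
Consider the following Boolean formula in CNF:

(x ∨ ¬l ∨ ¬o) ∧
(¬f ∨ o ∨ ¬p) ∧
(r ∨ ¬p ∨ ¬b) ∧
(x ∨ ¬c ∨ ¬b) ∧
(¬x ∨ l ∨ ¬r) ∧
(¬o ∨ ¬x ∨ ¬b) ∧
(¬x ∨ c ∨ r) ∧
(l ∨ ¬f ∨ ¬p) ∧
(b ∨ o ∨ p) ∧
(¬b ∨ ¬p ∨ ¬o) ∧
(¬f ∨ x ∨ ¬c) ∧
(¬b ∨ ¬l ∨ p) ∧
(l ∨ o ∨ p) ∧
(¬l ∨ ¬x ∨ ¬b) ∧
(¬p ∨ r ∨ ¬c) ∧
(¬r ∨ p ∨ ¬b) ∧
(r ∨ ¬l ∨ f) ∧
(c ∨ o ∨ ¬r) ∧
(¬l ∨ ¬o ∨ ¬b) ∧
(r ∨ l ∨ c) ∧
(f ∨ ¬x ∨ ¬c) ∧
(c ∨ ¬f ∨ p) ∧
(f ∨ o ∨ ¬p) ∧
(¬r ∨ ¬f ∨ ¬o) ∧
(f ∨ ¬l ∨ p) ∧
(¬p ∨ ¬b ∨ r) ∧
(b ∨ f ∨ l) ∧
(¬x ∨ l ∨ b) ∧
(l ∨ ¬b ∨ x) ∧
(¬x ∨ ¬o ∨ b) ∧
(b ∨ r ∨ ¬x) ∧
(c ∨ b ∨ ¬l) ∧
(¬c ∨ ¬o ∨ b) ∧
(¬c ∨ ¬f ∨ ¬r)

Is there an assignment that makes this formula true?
No

No, the formula is not satisfiable.

No assignment of truth values to the variables can make all 34 clauses true simultaneously.

The formula is UNSAT (unsatisfiable).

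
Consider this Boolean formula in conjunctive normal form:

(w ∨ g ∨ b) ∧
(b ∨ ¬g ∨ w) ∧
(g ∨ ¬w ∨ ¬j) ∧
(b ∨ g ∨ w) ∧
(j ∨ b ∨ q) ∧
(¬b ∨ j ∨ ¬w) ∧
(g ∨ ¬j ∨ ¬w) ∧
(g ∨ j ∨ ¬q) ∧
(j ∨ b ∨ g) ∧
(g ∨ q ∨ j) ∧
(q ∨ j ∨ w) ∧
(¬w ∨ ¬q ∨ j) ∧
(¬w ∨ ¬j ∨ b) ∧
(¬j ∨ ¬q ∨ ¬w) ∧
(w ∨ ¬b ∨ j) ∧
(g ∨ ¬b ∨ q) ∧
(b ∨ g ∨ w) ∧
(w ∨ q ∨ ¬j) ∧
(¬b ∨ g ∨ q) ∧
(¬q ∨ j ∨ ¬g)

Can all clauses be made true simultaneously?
Yes

Yes, the formula is satisfiable.

One satisfying assignment is: q=True, w=False, b=True, g=True, j=True

Verification: With this assignment, all 20 clauses evaluate to true.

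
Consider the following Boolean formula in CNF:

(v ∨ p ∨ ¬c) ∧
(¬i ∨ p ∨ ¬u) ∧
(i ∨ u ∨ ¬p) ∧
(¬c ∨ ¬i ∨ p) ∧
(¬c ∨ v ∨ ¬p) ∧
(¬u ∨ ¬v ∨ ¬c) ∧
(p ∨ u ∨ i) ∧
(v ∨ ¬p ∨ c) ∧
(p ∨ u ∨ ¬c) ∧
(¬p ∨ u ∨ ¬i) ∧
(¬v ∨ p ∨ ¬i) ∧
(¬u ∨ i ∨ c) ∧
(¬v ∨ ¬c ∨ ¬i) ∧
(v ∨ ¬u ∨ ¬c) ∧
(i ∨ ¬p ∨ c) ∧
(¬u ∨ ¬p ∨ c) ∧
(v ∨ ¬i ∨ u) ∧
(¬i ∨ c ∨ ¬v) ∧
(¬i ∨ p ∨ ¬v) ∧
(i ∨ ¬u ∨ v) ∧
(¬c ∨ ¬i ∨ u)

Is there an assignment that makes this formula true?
No

No, the formula is not satisfiable.

No assignment of truth values to the variables can make all 21 clauses true simultaneously.

The formula is UNSAT (unsatisfiable).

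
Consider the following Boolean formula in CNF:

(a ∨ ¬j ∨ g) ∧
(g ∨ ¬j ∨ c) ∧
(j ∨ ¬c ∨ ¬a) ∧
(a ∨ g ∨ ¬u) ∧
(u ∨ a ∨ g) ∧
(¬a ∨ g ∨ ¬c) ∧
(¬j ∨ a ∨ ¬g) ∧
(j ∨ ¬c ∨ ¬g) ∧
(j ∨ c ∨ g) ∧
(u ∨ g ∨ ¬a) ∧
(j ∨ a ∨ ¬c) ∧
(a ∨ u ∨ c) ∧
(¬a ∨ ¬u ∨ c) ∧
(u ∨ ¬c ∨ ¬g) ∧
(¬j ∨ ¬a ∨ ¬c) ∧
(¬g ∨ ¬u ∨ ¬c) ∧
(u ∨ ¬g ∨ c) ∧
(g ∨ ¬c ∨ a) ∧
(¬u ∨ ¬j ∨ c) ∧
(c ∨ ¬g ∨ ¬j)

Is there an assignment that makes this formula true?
Yes

Yes, the formula is satisfiable.

One satisfying assignment is: a=False, u=True, g=True, c=False, j=False

Verification: With this assignment, all 20 clauses evaluate to true.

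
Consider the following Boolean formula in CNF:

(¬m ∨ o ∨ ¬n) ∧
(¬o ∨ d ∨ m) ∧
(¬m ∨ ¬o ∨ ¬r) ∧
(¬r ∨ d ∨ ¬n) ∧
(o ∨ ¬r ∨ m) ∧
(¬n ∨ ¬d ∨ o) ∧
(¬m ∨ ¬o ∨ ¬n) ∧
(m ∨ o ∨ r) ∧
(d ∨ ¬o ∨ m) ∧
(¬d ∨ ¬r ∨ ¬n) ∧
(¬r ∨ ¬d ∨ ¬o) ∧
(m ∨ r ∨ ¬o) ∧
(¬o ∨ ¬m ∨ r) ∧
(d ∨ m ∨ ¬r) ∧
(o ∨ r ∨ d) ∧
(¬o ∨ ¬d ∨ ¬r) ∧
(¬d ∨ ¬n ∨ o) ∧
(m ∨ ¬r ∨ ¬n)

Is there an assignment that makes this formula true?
Yes

Yes, the formula is satisfiable.

One satisfying assignment is: m=True, d=True, r=False, o=False, n=False

Verification: With this assignment, all 18 clauses evaluate to true.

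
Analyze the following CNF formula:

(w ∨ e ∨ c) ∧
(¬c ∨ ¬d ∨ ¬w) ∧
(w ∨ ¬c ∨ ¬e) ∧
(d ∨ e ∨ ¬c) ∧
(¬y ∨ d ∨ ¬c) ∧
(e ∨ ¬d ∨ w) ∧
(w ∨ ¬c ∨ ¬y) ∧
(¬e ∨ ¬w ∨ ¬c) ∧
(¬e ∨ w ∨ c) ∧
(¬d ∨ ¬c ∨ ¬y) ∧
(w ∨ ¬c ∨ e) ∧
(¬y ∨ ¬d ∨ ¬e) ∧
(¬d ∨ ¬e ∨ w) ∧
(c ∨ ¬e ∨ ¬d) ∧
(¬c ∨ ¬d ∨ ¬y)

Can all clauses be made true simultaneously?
Yes

Yes, the formula is satisfiable.

One satisfying assignment is: e=False, c=False, d=False, y=True, w=True

Verification: With this assignment, all 15 clauses evaluate to true.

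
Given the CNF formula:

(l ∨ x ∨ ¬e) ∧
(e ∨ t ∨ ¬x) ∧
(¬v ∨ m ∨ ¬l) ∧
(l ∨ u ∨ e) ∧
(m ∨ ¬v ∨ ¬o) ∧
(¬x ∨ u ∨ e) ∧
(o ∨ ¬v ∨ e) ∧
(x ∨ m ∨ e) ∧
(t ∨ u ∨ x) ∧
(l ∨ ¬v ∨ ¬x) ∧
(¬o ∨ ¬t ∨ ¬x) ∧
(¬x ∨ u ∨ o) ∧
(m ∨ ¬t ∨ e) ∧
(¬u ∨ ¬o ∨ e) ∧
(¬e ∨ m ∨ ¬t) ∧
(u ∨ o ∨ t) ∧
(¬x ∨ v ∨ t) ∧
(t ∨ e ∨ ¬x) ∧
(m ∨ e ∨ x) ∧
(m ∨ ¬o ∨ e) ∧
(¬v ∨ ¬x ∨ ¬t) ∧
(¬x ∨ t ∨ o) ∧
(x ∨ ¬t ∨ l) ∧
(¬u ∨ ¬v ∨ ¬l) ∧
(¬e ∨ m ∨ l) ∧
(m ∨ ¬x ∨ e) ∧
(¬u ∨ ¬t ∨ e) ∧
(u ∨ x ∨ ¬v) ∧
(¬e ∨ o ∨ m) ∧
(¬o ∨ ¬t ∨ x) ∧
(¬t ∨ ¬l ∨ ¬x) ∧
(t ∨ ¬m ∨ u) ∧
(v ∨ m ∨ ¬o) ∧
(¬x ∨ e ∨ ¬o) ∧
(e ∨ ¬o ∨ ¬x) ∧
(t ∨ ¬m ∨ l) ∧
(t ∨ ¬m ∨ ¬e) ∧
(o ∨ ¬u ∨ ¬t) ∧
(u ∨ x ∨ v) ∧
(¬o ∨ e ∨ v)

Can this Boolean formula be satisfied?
Yes

Yes, the formula is satisfiable.

One satisfying assignment is: u=True, o=False, t=False, l=True, v=False, m=True, x=False, e=False

Verification: With this assignment, all 40 clauses evaluate to true.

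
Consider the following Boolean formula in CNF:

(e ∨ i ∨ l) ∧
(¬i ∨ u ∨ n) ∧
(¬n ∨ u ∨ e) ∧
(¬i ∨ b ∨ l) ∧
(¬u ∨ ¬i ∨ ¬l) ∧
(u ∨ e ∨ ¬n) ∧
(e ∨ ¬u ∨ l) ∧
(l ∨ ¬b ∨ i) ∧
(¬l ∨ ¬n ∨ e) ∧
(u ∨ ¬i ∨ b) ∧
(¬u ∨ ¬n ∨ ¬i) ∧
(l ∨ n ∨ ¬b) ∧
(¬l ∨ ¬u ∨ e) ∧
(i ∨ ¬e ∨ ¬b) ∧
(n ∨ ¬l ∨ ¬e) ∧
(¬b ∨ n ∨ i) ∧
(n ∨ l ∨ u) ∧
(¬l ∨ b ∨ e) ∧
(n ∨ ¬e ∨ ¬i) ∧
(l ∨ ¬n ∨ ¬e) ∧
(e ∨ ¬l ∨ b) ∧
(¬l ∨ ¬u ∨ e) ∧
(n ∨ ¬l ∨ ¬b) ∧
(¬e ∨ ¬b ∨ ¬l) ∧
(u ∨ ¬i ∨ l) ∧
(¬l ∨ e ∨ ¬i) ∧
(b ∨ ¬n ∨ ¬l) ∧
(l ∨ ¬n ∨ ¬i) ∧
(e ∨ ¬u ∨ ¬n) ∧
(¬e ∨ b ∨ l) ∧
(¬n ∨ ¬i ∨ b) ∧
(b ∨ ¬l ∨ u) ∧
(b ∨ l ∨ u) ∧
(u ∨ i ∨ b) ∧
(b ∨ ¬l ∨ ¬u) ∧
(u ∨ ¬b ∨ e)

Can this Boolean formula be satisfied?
No

No, the formula is not satisfiable.

No assignment of truth values to the variables can make all 36 clauses true simultaneously.

The formula is UNSAT (unsatisfiable).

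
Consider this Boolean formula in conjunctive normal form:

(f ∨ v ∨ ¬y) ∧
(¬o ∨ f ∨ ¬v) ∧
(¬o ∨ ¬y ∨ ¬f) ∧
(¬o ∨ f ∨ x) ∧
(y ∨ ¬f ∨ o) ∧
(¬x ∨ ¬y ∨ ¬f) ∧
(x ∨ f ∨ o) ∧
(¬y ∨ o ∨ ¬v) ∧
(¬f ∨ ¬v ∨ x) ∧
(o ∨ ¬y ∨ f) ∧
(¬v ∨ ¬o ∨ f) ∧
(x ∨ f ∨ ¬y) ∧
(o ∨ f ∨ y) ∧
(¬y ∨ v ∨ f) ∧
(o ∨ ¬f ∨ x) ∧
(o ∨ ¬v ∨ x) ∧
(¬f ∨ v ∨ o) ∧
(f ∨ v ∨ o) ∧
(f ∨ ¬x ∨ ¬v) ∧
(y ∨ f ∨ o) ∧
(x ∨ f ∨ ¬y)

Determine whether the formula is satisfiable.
Yes

Yes, the formula is satisfiable.

One satisfying assignment is: v=False, f=True, y=False, x=False, o=True

Verification: With this assignment, all 21 clauses evaluate to true.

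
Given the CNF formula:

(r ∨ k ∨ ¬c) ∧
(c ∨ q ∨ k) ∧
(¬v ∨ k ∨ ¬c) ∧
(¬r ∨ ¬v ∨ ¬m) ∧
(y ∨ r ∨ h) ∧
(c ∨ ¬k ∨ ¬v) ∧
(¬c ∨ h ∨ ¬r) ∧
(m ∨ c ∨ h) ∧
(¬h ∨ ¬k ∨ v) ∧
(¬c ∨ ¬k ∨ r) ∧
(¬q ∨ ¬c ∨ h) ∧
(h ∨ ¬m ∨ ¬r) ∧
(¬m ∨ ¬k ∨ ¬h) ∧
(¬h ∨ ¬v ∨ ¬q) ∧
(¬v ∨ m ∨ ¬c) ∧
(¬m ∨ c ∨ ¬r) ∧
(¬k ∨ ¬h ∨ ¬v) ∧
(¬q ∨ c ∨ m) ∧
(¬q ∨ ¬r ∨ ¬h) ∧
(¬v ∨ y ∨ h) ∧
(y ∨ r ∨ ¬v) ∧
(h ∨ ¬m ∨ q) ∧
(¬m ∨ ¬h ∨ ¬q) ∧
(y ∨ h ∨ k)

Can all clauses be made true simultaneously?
Yes

Yes, the formula is satisfiable.

One satisfying assignment is: r=True, y=False, m=False, c=True, q=False, v=False, k=False, h=True

Verification: With this assignment, all 24 clauses evaluate to true.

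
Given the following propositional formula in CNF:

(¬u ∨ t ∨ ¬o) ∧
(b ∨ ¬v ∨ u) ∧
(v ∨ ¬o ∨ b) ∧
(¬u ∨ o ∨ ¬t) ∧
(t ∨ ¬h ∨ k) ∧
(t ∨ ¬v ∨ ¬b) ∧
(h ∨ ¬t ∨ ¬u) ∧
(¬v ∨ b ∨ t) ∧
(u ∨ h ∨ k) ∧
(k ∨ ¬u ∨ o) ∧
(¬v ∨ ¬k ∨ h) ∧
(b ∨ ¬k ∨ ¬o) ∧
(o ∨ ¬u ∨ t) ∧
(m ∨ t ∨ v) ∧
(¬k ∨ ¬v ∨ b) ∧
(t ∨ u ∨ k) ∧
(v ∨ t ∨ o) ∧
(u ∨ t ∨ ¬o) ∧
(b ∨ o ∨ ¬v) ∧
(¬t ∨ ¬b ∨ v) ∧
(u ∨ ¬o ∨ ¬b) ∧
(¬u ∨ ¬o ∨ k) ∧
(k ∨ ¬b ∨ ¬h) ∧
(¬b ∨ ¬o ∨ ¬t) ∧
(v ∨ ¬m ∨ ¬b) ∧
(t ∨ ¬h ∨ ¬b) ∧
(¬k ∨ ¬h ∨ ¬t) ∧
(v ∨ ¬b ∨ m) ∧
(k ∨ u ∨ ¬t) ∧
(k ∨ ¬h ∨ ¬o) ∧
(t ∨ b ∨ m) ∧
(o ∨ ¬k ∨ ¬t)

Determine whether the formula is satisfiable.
No

No, the formula is not satisfiable.

No assignment of truth values to the variables can make all 32 clauses true simultaneously.

The formula is UNSAT (unsatisfiable).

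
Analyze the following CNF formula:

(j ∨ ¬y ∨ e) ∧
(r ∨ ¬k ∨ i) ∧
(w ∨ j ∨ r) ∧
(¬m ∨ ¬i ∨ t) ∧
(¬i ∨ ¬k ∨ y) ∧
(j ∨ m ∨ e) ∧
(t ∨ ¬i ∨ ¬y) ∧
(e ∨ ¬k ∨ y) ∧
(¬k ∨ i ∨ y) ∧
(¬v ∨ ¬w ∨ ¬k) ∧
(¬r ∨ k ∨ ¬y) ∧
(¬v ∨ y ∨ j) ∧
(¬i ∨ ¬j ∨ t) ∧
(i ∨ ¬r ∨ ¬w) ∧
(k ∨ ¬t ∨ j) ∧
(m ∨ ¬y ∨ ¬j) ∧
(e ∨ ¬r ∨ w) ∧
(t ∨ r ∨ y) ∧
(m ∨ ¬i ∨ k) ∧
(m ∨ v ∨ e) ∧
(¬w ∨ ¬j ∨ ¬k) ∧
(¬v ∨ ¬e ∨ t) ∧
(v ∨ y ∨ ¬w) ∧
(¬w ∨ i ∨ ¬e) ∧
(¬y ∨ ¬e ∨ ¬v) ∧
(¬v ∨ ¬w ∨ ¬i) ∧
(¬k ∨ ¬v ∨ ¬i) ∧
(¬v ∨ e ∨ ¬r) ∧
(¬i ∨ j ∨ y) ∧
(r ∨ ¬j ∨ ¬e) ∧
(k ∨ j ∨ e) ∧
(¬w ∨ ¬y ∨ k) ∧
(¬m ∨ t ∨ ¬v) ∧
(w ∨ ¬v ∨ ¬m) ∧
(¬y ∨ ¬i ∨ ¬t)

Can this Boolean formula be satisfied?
Yes

Yes, the formula is satisfiable.

One satisfying assignment is: k=False, w=False, v=False, j=True, y=False, m=False, i=False, e=True, r=True, t=False

Verification: With this assignment, all 35 clauses evaluate to true.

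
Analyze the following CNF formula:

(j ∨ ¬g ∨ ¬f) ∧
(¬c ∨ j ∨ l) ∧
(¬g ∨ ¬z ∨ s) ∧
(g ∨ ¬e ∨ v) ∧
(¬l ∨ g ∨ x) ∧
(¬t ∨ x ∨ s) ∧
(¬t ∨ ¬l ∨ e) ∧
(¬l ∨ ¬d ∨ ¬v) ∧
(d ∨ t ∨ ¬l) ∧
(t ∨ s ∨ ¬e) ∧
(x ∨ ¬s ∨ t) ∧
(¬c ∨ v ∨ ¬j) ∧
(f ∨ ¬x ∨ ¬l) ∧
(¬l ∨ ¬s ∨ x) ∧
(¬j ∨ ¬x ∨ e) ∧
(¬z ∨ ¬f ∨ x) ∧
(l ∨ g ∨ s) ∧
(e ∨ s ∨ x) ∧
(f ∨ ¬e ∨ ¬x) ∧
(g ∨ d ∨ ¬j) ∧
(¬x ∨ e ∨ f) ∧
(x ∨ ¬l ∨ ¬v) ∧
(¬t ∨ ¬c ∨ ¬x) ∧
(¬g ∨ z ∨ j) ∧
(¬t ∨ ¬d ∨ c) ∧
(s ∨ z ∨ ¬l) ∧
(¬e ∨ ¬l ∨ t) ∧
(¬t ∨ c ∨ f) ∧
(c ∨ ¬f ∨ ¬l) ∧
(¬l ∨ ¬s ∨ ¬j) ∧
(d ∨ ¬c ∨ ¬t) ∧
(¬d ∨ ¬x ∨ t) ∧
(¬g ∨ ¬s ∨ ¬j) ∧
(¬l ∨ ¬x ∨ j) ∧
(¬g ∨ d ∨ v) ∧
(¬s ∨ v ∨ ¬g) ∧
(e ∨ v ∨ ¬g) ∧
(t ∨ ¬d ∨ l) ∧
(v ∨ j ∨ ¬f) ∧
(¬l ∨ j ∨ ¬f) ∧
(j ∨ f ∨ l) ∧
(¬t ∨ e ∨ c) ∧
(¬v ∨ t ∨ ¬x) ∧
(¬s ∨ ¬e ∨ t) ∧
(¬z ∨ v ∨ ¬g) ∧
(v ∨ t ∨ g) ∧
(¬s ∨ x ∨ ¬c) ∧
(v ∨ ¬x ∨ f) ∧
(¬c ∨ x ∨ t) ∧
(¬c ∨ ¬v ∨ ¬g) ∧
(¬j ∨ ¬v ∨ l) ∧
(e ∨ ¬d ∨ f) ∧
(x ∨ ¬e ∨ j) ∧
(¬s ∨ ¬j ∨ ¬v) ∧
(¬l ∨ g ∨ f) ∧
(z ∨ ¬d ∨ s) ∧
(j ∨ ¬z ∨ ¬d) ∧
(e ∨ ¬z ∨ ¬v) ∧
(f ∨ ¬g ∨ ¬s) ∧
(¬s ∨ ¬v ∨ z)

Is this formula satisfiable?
Yes

Yes, the formula is satisfiable.

One satisfying assignment is: e=True, f=True, c=False, s=True, d=False, z=True, x=True, l=False, j=False, v=True, g=False, t=True

Verification: With this assignment, all 60 clauses evaluate to true.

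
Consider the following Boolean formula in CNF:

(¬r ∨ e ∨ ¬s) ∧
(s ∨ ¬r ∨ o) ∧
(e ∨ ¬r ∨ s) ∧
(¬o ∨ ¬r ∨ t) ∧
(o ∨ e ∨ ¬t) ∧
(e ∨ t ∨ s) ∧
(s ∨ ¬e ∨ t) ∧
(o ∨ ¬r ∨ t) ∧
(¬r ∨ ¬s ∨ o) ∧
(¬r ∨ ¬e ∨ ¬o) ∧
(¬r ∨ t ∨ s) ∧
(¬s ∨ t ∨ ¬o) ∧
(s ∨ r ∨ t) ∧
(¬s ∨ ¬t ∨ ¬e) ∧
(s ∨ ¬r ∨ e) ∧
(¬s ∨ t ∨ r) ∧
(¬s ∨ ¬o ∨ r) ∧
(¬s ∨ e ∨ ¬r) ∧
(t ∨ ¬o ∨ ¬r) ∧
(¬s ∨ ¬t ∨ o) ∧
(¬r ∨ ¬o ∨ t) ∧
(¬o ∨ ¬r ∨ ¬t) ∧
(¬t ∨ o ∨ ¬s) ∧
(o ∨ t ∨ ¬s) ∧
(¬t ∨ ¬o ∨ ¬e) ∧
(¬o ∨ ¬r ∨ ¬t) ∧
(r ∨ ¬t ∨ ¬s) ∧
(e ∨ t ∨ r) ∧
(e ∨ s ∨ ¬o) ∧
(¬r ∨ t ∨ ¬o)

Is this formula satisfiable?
Yes

Yes, the formula is satisfiable.

One satisfying assignment is: s=False, e=True, o=False, r=False, t=True

Verification: With this assignment, all 30 clauses evaluate to true.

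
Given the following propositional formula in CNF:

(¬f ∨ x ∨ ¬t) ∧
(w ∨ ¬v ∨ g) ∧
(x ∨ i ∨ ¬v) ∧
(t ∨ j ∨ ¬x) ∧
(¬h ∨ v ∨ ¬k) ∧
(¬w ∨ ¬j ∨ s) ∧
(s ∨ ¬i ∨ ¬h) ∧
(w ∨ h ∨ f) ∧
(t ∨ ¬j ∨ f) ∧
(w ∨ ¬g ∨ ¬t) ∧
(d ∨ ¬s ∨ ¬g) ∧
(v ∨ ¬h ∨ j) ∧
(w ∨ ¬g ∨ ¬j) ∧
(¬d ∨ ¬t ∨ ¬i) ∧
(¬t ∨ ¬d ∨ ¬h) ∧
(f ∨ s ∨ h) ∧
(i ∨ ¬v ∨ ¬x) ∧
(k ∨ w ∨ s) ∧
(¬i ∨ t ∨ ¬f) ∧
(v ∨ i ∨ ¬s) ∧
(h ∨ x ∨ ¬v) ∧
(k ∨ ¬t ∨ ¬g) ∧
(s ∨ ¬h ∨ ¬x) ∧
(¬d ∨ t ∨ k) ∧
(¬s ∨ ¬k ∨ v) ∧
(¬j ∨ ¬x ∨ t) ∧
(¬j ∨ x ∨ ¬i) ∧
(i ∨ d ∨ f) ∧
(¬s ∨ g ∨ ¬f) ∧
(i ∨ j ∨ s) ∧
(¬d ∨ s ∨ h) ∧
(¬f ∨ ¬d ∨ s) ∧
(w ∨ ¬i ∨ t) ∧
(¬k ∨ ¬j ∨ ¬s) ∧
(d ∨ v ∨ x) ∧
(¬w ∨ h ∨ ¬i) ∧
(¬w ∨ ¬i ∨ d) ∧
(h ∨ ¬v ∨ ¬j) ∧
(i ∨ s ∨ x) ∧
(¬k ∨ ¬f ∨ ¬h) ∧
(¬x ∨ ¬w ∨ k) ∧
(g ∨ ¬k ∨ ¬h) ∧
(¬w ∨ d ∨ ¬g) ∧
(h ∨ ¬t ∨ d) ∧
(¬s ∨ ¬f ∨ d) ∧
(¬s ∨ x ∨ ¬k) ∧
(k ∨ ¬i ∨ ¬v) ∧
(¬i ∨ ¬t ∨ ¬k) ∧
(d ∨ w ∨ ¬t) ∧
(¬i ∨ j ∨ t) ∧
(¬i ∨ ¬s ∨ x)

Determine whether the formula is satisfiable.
No

No, the formula is not satisfiable.

No assignment of truth values to the variables can make all 51 clauses true simultaneously.

The formula is UNSAT (unsatisfiable).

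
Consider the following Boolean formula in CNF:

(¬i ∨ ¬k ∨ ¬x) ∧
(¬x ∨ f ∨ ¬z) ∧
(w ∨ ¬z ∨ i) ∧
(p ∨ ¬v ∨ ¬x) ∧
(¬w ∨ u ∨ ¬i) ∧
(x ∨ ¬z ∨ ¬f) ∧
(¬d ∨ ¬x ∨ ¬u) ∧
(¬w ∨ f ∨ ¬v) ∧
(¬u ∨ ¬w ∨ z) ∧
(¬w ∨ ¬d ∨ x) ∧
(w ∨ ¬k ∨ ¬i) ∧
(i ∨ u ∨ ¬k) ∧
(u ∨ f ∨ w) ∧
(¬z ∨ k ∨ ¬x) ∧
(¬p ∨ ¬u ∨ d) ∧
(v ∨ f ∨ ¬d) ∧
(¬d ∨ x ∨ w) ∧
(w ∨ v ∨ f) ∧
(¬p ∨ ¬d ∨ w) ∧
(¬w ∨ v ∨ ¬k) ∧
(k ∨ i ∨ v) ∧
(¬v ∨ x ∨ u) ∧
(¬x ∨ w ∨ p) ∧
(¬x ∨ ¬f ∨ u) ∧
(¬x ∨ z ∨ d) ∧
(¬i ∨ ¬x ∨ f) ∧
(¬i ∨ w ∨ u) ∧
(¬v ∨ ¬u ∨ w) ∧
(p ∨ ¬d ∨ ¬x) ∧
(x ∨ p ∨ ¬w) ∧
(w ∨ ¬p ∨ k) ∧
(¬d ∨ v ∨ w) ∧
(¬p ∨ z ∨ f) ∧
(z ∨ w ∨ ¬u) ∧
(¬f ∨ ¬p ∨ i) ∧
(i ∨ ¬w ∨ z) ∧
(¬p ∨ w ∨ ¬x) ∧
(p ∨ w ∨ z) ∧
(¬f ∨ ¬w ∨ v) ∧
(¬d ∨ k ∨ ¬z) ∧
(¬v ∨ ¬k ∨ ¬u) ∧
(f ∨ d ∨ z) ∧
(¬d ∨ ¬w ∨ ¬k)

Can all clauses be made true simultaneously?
No

No, the formula is not satisfiable.

No assignment of truth values to the variables can make all 43 clauses true simultaneously.

The formula is UNSAT (unsatisfiable).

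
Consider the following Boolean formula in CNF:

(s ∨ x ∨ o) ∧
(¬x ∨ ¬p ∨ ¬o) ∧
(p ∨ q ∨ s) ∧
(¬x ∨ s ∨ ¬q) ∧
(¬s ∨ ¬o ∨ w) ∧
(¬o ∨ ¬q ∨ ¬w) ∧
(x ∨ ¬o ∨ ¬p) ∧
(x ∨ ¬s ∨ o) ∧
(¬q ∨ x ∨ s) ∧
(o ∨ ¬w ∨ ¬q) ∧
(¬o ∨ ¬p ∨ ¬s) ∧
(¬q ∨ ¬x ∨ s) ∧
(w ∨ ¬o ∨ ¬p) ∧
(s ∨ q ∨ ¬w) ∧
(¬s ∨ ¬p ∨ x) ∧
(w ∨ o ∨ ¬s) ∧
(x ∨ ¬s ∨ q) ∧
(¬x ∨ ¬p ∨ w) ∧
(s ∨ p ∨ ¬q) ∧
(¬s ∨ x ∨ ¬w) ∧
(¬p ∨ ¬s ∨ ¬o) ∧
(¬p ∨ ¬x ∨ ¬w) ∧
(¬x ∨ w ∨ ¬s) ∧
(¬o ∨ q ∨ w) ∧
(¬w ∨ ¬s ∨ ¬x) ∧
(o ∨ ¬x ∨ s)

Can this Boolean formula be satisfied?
No

No, the formula is not satisfiable.

No assignment of truth values to the variables can make all 26 clauses true simultaneously.

The formula is UNSAT (unsatisfiable).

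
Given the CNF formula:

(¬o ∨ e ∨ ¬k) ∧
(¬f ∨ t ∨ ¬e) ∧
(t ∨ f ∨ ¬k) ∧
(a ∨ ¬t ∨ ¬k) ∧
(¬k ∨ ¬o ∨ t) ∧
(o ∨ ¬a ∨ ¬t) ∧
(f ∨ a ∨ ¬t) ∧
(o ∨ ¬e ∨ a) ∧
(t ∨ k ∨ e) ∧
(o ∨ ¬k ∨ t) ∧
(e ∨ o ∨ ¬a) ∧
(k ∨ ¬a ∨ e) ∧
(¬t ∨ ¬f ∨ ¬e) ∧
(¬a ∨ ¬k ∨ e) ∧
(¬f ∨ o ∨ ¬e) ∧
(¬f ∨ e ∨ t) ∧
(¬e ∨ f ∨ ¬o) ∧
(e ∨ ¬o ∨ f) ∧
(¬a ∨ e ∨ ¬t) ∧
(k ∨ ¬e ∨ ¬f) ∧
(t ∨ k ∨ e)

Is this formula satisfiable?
Yes

Yes, the formula is satisfiable.

One satisfying assignment is: o=False, a=True, f=False, k=False, e=True, t=False

Verification: With this assignment, all 21 clauses evaluate to true.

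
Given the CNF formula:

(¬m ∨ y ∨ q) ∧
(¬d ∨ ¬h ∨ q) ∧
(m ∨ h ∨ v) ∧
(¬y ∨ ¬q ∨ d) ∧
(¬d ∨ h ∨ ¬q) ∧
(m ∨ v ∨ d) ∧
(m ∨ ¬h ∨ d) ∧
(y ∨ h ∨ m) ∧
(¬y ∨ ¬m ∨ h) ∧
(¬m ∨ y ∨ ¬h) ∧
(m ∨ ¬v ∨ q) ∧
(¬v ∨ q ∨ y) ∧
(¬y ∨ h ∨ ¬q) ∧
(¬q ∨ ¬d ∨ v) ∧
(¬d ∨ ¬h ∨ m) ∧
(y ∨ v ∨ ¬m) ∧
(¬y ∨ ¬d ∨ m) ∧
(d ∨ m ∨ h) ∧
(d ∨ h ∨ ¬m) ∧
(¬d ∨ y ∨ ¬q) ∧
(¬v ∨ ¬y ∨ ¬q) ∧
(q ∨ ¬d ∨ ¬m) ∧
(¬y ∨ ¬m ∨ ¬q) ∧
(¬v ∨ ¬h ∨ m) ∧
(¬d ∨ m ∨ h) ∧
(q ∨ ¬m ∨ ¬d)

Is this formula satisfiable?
Yes

Yes, the formula is satisfiable.

One satisfying assignment is: v=False, m=True, h=True, q=False, y=True, d=False

Verification: With this assignment, all 26 clauses evaluate to true.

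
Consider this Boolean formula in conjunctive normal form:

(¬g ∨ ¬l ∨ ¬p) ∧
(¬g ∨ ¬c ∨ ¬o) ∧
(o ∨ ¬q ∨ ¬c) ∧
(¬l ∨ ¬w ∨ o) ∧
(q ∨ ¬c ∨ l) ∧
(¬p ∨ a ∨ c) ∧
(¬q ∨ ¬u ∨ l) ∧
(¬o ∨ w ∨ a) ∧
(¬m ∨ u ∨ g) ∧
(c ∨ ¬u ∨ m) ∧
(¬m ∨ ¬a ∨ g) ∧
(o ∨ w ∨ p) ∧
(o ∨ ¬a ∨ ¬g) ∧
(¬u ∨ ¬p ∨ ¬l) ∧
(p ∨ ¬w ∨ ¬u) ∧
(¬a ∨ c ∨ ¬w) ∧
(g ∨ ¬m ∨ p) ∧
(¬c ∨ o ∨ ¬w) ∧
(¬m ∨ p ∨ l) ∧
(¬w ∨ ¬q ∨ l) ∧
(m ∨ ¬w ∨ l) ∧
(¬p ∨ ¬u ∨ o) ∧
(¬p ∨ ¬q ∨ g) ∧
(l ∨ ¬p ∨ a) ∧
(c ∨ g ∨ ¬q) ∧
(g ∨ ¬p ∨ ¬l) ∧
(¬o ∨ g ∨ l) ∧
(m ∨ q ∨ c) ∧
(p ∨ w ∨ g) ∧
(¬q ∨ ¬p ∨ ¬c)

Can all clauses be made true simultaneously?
Yes

Yes, the formula is satisfiable.

One satisfying assignment is: w=True, l=True, g=True, o=True, c=False, u=False, q=True, p=False, m=False, a=False

Verification: With this assignment, all 30 clauses evaluate to true.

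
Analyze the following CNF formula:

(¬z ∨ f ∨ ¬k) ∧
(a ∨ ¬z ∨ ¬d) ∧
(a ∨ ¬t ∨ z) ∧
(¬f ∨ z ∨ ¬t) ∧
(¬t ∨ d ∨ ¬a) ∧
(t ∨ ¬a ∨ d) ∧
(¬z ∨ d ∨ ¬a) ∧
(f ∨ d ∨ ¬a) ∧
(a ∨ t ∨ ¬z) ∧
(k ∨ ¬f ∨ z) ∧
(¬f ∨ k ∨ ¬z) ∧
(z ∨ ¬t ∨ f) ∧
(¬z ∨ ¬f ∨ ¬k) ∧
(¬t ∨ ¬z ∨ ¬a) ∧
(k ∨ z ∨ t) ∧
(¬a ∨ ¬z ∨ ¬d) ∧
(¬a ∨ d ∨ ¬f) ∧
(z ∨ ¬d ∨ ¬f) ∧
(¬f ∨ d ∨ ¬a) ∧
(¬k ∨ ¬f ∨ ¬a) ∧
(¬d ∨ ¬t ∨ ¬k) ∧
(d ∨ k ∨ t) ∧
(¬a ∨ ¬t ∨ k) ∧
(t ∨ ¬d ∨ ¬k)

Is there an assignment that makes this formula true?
Yes

Yes, the formula is satisfiable.

One satisfying assignment is: d=False, k=True, a=False, t=False, z=False, f=False

Verification: With this assignment, all 24 clauses evaluate to true.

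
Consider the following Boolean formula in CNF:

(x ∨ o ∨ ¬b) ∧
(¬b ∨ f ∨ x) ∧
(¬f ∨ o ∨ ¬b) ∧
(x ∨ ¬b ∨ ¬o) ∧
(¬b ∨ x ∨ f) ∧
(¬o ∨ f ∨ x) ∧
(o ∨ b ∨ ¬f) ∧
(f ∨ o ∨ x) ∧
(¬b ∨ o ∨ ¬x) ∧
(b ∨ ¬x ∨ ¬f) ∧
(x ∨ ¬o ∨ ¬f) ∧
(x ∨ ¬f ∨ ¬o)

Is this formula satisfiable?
Yes

Yes, the formula is satisfiable.

One satisfying assignment is: x=True, o=False, b=False, f=False

Verification: With this assignment, all 12 clauses evaluate to true.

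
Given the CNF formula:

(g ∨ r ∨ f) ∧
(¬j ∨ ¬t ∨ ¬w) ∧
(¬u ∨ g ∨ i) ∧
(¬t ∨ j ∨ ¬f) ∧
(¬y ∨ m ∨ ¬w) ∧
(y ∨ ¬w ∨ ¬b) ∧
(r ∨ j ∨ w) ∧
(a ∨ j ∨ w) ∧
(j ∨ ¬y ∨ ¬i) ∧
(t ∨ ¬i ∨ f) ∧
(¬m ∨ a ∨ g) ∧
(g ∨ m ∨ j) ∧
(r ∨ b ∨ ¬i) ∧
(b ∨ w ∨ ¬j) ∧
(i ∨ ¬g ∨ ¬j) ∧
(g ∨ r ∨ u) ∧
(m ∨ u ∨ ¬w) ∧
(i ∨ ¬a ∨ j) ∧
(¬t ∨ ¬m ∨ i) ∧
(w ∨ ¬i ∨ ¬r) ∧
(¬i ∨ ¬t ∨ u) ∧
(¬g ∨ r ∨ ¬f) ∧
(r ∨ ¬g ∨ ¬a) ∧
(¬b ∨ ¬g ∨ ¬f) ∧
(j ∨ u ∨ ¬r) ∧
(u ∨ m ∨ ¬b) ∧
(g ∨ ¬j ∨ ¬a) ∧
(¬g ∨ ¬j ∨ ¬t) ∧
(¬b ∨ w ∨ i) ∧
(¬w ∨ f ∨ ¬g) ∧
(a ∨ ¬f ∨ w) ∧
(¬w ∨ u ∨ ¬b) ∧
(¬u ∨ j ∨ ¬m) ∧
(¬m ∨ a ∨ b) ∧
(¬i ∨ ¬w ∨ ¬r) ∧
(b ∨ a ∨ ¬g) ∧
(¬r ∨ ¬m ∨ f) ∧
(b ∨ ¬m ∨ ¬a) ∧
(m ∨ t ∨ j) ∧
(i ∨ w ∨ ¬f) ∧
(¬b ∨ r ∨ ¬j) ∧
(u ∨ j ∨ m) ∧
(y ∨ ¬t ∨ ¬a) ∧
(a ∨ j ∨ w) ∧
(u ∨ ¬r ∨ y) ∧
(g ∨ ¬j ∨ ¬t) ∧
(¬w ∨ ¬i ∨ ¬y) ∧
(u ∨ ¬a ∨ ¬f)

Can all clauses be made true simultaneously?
No

No, the formula is not satisfiable.

No assignment of truth values to the variables can make all 48 clauses true simultaneously.

The formula is UNSAT (unsatisfiable).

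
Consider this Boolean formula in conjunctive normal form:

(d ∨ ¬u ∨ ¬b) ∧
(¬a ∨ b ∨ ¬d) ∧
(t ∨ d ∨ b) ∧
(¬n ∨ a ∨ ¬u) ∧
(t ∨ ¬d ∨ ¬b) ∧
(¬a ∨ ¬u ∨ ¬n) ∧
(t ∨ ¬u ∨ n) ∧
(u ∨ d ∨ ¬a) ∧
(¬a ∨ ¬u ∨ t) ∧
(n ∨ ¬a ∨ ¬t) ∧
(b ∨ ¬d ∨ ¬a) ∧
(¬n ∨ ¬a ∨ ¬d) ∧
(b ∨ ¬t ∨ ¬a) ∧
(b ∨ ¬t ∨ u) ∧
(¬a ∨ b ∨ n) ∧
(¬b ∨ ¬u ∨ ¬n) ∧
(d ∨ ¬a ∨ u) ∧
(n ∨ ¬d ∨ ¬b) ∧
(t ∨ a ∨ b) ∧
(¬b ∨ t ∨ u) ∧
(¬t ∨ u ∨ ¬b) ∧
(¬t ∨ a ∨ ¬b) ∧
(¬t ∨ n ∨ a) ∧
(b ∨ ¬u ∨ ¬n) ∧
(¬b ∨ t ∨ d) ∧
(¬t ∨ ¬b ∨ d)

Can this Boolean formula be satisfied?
No

No, the formula is not satisfiable.

No assignment of truth values to the variables can make all 26 clauses true simultaneously.

The formula is UNSAT (unsatisfiable).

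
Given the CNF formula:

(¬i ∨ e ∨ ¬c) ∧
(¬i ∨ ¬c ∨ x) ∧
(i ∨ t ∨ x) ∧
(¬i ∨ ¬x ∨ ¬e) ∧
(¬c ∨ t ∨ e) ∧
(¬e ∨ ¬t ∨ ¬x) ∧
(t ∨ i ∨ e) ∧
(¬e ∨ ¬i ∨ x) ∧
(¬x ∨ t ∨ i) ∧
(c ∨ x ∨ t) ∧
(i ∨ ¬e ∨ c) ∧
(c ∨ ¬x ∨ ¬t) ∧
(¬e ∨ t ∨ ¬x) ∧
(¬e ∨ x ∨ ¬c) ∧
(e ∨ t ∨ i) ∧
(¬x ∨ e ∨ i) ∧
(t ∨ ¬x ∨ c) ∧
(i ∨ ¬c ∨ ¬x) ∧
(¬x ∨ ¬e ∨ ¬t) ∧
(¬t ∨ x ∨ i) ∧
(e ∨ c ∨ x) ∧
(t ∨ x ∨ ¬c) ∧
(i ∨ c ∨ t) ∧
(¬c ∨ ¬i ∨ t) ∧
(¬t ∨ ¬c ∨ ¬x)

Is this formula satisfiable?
No

No, the formula is not satisfiable.

No assignment of truth values to the variables can make all 25 clauses true simultaneously.

The formula is UNSAT (unsatisfiable).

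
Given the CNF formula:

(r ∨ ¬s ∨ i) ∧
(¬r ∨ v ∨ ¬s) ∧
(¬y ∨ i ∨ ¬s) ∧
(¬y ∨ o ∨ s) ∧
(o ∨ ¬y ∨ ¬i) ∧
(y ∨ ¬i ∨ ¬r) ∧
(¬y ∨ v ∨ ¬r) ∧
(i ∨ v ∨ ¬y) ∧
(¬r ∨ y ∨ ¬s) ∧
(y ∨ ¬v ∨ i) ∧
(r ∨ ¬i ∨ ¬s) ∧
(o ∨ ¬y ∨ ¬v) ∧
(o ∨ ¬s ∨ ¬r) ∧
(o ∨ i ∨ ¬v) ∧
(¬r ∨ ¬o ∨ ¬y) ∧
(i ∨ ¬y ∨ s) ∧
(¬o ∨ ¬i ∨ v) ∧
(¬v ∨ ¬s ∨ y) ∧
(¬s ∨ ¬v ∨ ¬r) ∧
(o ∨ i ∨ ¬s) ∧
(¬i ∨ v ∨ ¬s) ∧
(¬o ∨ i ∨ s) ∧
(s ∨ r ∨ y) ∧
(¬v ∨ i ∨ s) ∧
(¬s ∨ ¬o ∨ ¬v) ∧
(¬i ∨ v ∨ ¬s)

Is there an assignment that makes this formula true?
Yes

Yes, the formula is satisfiable.

One satisfying assignment is: s=False, r=True, v=False, o=False, i=False, y=False

Verification: With this assignment, all 26 clauses evaluate to true.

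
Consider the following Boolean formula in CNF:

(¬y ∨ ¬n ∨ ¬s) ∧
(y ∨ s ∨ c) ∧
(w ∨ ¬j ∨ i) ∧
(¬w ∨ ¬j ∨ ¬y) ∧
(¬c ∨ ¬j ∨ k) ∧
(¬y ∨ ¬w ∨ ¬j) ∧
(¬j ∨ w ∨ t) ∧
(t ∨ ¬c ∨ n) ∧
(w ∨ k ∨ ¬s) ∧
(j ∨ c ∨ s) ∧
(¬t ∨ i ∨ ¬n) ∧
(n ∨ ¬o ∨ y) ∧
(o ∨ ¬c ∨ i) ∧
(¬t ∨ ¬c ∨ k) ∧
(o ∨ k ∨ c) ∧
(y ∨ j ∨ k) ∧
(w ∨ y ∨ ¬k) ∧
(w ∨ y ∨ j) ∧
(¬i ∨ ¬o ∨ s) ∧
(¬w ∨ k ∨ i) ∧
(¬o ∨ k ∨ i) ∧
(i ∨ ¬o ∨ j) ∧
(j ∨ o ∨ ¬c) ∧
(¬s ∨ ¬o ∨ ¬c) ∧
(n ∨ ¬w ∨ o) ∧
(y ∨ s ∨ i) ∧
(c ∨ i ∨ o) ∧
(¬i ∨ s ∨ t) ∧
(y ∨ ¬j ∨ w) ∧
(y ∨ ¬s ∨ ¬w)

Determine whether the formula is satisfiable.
Yes

Yes, the formula is satisfiable.

One satisfying assignment is: s=True, y=True, n=False, j=False, w=True, i=True, c=False, o=True, k=False, t=True

Verification: With this assignment, all 30 clauses evaluate to true.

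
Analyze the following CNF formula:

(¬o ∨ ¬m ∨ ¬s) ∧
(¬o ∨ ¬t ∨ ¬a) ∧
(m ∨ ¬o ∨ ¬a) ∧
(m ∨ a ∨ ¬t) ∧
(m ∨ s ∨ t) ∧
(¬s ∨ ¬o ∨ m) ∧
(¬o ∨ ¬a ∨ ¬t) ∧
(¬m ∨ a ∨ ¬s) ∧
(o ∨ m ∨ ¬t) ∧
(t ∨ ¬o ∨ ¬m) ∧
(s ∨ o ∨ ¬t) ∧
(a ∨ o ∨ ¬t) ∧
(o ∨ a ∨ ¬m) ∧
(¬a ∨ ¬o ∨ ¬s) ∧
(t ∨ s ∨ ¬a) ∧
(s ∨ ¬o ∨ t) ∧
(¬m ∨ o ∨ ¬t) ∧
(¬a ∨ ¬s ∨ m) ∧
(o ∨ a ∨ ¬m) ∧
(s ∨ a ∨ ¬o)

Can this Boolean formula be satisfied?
Yes

Yes, the formula is satisfiable.

One satisfying assignment is: m=False, a=False, s=True, o=False, t=False

Verification: With this assignment, all 20 clauses evaluate to true.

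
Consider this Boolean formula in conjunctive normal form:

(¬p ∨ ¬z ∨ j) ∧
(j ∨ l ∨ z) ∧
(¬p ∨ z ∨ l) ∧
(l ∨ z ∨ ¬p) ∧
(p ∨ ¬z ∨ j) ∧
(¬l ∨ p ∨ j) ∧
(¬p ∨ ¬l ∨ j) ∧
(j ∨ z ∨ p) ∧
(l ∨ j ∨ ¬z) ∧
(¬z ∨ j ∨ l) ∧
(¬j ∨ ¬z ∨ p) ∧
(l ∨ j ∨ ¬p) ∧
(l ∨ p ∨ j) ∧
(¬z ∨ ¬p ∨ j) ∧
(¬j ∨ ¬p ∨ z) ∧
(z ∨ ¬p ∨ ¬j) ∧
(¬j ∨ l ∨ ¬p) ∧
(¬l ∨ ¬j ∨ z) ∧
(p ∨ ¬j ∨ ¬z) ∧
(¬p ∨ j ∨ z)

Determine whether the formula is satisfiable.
Yes

Yes, the formula is satisfiable.

One satisfying assignment is: j=True, z=False, l=False, p=False

Verification: With this assignment, all 20 clauses evaluate to true.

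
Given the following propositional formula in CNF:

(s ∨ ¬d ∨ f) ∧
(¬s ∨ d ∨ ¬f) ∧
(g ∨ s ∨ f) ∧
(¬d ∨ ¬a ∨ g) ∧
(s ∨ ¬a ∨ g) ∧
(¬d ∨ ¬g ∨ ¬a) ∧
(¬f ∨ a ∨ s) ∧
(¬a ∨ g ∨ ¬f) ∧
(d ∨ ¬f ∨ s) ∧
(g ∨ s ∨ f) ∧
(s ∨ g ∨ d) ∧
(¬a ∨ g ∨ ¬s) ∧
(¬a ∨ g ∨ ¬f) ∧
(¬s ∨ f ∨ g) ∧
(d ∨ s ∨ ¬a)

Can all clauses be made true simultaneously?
Yes

Yes, the formula is satisfiable.

One satisfying assignment is: f=False, s=False, d=False, g=True, a=False

Verification: With this assignment, all 15 clauses evaluate to true.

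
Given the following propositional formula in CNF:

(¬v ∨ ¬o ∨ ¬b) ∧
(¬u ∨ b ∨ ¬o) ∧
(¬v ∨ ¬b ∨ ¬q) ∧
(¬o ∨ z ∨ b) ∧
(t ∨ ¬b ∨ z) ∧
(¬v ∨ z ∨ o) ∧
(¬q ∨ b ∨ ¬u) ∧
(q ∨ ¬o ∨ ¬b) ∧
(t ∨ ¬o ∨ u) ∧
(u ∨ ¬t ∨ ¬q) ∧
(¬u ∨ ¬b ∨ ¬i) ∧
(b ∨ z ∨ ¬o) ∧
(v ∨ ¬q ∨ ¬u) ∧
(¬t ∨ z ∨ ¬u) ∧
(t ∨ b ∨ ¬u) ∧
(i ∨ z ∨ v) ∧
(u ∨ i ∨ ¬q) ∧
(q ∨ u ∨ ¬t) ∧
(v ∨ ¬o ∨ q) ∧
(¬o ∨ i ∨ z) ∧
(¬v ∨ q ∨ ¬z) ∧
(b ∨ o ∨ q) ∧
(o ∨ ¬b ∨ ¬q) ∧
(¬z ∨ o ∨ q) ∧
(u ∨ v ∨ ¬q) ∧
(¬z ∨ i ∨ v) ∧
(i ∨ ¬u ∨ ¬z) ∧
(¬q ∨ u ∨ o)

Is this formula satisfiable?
No

No, the formula is not satisfiable.

No assignment of truth values to the variables can make all 28 clauses true simultaneously.

The formula is UNSAT (unsatisfiable).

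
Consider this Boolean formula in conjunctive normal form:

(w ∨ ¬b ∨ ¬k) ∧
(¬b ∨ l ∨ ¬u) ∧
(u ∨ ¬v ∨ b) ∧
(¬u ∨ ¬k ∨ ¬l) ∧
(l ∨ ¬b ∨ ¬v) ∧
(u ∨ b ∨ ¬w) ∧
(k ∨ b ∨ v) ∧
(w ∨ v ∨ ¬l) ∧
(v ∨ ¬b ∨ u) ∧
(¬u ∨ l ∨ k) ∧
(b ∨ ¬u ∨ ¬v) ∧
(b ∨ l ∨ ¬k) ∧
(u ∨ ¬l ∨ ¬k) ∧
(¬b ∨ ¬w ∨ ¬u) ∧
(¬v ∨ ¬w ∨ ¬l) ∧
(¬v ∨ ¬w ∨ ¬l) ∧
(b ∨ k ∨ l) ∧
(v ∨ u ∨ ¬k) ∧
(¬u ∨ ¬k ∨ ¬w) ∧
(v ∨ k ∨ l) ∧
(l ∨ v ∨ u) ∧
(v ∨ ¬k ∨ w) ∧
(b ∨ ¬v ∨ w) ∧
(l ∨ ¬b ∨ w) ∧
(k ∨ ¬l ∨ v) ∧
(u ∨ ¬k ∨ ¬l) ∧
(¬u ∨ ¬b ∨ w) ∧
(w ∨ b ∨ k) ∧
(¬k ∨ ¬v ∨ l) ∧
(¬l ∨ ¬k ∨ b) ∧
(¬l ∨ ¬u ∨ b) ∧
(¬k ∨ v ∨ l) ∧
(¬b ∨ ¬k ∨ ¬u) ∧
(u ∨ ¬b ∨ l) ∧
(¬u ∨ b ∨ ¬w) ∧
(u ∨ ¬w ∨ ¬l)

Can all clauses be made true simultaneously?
Yes

Yes, the formula is satisfiable.

One satisfying assignment is: w=False, b=True, k=False, u=False, l=True, v=True

Verification: With this assignment, all 36 clauses evaluate to true.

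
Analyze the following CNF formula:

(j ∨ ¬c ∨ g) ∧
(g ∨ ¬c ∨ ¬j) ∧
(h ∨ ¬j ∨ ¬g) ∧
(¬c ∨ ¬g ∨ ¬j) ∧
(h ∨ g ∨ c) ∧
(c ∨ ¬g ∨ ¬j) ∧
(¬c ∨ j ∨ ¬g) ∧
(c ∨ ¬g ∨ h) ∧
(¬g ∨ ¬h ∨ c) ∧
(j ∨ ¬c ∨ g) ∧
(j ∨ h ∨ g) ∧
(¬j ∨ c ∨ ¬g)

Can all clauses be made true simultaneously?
Yes

Yes, the formula is satisfiable.

One satisfying assignment is: j=True, c=False, h=True, g=False

Verification: With this assignment, all 12 clauses evaluate to true.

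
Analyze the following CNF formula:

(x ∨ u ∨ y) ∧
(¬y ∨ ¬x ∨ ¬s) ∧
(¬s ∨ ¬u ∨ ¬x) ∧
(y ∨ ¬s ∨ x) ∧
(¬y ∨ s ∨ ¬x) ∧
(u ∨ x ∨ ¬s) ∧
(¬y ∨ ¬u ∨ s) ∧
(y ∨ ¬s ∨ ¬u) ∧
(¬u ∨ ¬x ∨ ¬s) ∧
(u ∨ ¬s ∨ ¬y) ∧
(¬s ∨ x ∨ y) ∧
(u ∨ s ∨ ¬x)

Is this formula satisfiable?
Yes

Yes, the formula is satisfiable.

One satisfying assignment is: x=False, y=True, u=False, s=False

Verification: With this assignment, all 12 clauses evaluate to true.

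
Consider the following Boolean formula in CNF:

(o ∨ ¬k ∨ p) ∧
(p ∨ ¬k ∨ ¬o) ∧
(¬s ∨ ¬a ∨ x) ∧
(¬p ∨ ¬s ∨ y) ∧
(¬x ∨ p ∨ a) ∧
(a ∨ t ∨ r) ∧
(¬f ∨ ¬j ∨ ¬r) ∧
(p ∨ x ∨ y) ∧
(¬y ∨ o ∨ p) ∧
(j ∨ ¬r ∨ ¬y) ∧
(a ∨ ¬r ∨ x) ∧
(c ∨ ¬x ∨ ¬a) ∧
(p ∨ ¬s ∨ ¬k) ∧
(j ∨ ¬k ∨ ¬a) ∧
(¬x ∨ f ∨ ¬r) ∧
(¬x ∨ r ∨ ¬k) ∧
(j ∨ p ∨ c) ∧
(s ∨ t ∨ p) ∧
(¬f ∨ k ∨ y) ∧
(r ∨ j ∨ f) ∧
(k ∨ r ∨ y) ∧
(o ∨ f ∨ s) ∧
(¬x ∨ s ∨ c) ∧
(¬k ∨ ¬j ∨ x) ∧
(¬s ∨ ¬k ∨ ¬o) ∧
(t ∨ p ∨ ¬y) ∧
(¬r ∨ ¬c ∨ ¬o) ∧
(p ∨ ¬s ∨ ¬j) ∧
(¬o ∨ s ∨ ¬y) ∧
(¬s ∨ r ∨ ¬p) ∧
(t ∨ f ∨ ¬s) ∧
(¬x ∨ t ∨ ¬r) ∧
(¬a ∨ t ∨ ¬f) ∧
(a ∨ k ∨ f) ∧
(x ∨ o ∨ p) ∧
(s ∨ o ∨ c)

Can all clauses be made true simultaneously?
Yes

Yes, the formula is satisfiable.

One satisfying assignment is: p=True, s=False, x=False, r=True, k=False, c=False, a=True, j=False, t=False, o=True, f=False, y=False

Verification: With this assignment, all 36 clauses evaluate to true.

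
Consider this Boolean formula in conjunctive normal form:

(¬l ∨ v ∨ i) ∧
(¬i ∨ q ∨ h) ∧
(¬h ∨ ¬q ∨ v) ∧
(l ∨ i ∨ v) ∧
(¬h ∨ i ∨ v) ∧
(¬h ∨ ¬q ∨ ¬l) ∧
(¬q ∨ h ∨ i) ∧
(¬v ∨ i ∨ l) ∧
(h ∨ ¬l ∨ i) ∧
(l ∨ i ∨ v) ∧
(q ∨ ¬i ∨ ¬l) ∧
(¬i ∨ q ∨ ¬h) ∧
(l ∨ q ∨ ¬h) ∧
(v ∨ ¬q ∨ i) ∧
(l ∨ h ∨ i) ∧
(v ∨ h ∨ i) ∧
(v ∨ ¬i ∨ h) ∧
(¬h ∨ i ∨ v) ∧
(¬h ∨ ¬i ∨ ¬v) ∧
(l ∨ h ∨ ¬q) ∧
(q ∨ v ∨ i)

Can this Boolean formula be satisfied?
Yes

Yes, the formula is satisfiable.

One satisfying assignment is: q=True, v=True, l=True, i=True, h=False

Verification: With this assignment, all 21 clauses evaluate to true.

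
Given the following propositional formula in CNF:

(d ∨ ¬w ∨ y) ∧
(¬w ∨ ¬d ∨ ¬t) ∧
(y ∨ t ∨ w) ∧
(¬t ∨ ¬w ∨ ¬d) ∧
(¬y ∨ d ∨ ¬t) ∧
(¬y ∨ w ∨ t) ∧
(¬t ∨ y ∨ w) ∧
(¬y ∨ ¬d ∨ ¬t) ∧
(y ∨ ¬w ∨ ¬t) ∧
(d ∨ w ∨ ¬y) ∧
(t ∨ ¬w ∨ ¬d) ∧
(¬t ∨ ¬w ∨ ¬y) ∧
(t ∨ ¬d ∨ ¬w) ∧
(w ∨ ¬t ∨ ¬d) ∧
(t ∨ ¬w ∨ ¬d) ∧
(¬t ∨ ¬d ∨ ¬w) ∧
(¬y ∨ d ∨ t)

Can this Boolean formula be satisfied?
No

No, the formula is not satisfiable.

No assignment of truth values to the variables can make all 17 clauses true simultaneously.

The formula is UNSAT (unsatisfiable).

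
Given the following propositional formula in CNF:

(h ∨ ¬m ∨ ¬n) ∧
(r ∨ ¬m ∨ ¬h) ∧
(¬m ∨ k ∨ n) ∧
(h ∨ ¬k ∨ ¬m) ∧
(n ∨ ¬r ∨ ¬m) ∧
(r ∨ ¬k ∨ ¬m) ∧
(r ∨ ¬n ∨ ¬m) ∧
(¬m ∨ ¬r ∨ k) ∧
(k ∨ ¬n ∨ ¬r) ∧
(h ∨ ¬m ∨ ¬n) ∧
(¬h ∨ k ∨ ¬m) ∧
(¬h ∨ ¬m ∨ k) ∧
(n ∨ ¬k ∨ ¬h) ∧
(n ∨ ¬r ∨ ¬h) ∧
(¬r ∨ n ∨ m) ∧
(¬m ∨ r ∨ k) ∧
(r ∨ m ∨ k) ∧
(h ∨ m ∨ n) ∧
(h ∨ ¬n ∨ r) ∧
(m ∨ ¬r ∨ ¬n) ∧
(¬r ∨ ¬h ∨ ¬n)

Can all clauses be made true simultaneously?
Yes

Yes, the formula is satisfiable.

One satisfying assignment is: h=True, r=False, m=False, k=True, n=True

Verification: With this assignment, all 21 clauses evaluate to true.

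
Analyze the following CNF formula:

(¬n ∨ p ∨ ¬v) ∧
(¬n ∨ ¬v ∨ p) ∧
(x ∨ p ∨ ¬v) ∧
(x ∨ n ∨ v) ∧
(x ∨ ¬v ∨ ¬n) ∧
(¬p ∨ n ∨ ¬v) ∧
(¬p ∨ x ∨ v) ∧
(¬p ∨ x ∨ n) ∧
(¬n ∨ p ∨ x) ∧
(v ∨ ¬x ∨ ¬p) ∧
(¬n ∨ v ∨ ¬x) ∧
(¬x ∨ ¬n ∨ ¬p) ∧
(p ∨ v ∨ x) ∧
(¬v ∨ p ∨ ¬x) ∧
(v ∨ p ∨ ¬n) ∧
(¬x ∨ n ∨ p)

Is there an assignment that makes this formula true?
No

No, the formula is not satisfiable.

No assignment of truth values to the variables can make all 16 clauses true simultaneously.

The formula is UNSAT (unsatisfiable).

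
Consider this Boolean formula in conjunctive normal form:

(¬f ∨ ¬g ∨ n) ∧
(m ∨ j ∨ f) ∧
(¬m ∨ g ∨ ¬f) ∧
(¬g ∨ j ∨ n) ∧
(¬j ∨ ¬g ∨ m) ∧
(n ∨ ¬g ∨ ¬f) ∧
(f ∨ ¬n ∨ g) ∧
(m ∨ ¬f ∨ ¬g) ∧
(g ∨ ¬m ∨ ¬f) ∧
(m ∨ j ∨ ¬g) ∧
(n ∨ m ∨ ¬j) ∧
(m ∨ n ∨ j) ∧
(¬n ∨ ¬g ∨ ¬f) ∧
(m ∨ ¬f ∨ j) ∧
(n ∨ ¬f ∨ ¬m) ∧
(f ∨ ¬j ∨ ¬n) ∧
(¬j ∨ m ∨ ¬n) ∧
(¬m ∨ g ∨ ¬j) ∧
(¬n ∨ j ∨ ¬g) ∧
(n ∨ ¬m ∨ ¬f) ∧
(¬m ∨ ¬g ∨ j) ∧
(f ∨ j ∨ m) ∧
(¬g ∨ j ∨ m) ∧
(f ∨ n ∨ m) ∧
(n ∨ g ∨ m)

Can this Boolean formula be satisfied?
Yes

Yes, the formula is satisfiable.

One satisfying assignment is: n=False, j=False, f=False, m=True, g=False

Verification: With this assignment, all 25 clauses evaluate to true.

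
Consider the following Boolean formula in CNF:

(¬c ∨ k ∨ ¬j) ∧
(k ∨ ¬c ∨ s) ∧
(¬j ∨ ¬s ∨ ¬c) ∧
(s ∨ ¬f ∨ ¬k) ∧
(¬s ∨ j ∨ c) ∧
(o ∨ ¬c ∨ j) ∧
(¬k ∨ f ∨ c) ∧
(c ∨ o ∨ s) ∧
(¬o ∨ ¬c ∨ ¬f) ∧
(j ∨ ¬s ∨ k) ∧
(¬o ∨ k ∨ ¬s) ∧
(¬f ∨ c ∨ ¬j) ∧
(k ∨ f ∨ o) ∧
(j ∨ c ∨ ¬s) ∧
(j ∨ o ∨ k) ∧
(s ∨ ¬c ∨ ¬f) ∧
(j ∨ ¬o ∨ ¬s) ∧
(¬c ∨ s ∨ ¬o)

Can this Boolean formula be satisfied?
Yes

Yes, the formula is satisfiable.

One satisfying assignment is: j=True, c=True, k=True, o=False, s=False, f=False

Verification: With this assignment, all 18 clauses evaluate to true.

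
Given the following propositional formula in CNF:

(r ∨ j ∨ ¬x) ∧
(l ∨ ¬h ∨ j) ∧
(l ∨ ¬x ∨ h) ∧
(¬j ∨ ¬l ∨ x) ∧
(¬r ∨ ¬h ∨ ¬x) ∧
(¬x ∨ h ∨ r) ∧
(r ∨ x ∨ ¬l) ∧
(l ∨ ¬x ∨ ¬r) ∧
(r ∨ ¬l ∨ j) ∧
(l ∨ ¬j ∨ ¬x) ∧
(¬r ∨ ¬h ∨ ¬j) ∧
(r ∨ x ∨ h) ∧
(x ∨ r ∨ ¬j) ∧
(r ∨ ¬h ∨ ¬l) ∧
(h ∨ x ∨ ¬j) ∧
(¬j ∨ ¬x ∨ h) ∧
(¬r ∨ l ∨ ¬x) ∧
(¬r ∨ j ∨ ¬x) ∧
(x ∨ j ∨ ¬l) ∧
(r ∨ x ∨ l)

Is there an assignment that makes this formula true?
Yes

Yes, the formula is satisfiable.

One satisfying assignment is: h=False, j=False, x=False, r=True, l=False

Verification: With this assignment, all 20 clauses evaluate to true.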